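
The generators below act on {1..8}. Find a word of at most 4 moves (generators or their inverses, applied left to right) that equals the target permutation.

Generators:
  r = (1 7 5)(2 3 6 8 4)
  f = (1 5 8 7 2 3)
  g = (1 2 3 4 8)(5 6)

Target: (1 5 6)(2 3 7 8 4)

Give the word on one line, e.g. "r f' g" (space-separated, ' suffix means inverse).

g' f'

  after g': (1 8 4 3 2)(5 6)
  after f': (1 5 6)(2 3 7 8 4)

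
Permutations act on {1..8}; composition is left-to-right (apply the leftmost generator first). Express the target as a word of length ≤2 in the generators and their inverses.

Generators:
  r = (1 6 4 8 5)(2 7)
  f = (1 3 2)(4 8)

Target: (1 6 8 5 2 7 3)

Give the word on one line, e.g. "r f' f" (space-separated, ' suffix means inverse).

  after r: (1 6 4 8 5)(2 7)
  after f': (1 6 8 5 2 7 3)

r f'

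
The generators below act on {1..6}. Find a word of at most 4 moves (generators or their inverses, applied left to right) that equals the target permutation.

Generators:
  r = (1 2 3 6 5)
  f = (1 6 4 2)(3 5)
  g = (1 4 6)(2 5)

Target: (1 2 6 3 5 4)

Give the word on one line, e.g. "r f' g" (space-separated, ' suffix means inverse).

r' g'

  after r': (1 5 6 3 2)
  after g': (1 2 6 3 5 4)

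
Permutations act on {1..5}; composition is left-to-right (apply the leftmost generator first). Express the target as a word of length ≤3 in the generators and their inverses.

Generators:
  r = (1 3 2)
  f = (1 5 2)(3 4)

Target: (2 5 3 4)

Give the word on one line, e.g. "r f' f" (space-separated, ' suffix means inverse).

f' r

  after f': (1 2 5)(3 4)
  after r: (2 5 3 4)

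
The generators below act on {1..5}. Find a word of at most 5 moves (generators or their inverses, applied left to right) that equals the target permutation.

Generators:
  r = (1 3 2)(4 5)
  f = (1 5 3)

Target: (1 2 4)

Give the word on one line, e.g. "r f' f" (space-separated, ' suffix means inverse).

  after f': (1 3 5)
  after r': (2 3 4 5)
  after f': (1 3 4)(2 5)
  after r: (1 2 4 3 5)
  after f: (1 2 4)

f' r' f' r f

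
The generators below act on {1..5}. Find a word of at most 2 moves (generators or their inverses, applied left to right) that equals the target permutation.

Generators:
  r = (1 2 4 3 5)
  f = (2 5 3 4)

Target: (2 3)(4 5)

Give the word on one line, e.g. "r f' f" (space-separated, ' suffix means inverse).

f' f'

  after f': (2 4 3 5)
  after f': (2 3)(4 5)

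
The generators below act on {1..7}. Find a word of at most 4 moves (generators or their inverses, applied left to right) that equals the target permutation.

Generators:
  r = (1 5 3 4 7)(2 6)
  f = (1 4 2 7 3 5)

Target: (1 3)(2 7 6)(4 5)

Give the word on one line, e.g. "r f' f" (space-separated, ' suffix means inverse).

  after f': (1 5 3 7 2 4)
  after r: (1 3)(2 7 6)(4 5)

f' r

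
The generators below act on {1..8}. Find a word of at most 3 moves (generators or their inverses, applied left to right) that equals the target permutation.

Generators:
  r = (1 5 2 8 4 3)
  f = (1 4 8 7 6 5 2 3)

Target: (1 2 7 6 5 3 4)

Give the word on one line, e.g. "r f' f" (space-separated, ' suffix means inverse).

r f

  after r: (1 5 2 8 4 3)
  after f: (1 2 7 6 5 3 4)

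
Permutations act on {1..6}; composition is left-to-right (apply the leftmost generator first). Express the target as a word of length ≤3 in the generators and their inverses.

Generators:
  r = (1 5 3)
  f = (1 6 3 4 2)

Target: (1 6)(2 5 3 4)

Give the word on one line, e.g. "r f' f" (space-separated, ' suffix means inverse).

f r

  after f: (1 6 3 4 2)
  after r: (1 6)(2 5 3 4)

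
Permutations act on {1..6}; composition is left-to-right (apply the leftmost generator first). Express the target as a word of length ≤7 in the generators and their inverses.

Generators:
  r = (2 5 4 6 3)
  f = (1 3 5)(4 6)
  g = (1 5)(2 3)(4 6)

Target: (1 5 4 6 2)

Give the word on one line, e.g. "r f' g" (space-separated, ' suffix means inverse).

r f' f' f' g

  after r: (2 5 4 6 3)
  after f': (1 5 6)(2 3)
  after f': (1 3 2)(4 6 5)
  after f': (2 5 6 3)
  after g: (1 5 4 6 2)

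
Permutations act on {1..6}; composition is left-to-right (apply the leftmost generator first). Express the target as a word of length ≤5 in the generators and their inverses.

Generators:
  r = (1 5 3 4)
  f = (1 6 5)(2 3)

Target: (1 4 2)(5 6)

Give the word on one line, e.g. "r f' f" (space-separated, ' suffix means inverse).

  after f: (1 6 5)(2 3)
  after f: (1 5 6)
  after f: (2 3)
  after r': (1 4 3 2 5)
  after f: (1 4 2)(5 6)

f f f r' f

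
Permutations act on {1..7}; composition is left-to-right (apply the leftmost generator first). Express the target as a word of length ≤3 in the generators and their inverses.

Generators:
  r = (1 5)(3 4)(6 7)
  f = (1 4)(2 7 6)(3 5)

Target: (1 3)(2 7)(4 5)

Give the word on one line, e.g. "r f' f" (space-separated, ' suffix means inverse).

r' f

  after r': (1 5)(3 4)(6 7)
  after f: (1 3)(2 7)(4 5)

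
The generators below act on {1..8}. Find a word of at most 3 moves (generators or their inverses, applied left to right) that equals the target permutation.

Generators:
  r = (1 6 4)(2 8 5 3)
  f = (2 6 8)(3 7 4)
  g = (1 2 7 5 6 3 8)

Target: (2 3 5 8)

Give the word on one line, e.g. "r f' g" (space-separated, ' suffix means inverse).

  after r: (1 6 4)(2 8 5 3)
  after r: (1 4 6)(2 5)(3 8)
  after r: (2 3 5 8)

r r r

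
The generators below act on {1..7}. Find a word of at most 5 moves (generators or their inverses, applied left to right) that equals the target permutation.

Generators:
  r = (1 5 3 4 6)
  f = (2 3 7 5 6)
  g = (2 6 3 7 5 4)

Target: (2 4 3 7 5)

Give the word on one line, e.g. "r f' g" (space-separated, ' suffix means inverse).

  after g: (2 6 3 7 5 4)
  after f': (2 5 4 6)
  after g: (2 4 3 7 5)

g f' g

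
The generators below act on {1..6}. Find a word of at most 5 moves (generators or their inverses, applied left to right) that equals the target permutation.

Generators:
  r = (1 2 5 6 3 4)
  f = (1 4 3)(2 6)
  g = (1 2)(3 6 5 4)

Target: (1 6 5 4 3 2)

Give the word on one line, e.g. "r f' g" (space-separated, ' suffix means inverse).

g f f f

  after g: (1 2)(3 6 5 4)
  after f: (1 6 5 3 2 4)
  after f: (1 2 3 6 5)
  after f: (1 6 5 4 3 2)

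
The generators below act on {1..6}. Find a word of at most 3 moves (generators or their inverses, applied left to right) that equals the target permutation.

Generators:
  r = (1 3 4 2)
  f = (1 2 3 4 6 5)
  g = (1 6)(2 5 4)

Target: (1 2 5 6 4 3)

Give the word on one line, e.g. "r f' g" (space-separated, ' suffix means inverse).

  after r: (1 3 4 2)
  after f: (1 4 3 6 5)
  after g: (1 2 5 6 4 3)

r f g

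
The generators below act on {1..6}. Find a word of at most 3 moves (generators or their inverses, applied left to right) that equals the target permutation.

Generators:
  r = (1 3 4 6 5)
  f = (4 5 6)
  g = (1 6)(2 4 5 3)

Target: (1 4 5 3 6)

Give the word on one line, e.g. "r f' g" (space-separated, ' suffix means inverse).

r r

  after r: (1 3 4 6 5)
  after r: (1 4 5 3 6)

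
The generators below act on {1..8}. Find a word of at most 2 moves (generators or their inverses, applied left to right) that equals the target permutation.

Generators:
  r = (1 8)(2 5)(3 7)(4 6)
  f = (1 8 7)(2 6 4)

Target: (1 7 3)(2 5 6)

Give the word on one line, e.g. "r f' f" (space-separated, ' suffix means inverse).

  after r: (1 8)(2 5)(3 7)(4 6)
  after f: (1 7 3)(2 5 6)

r f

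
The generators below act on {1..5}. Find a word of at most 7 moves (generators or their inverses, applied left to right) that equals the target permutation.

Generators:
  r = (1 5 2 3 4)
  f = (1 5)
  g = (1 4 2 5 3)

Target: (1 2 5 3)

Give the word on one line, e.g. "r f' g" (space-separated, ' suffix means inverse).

r' g f' g r

  after r': (1 4 3 2 5)
  after g: (1 2 3 5 4)
  after f': (1 2 3)(4 5)
  after g: (1 5 2)(3 4)
  after r: (1 2 5 3)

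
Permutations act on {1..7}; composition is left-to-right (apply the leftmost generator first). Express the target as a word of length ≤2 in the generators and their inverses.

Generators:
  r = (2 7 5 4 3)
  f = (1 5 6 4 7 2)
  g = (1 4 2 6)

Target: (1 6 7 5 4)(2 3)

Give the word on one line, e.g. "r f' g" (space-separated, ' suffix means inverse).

  after g': (1 6 2 4)
  after r: (1 6 7 5 4)(2 3)

g' r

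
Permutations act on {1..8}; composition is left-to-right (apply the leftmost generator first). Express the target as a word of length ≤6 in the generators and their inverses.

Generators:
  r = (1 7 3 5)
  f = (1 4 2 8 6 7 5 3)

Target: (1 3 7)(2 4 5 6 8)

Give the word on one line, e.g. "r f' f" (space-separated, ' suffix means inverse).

  after r: (1 7 3 5)
  after r: (1 3)(5 7)
  after f': (1 5 6 8 2 4)
  after r': (1 3 7)(2 4 5 6 8)

r r f' r'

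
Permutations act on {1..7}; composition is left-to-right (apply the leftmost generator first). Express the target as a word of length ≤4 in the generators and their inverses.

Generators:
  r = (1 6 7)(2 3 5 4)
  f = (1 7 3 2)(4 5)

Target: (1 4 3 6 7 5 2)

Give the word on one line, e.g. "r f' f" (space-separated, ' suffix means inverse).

  after f': (1 2 3 7)(4 5)
  after f': (1 3)(2 7)
  after r': (1 2 6)(3 7 4 5)
  after r': (1 4 3 6 7 5 2)

f' f' r' r'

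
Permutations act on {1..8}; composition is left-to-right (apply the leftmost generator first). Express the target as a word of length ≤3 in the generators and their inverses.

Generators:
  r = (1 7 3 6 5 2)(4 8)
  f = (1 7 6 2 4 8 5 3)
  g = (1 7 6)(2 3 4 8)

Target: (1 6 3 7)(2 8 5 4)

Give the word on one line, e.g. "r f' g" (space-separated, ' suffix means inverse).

f g

  after f: (1 7 6 2 4 8 5 3)
  after g: (1 6 3 7)(2 8 5 4)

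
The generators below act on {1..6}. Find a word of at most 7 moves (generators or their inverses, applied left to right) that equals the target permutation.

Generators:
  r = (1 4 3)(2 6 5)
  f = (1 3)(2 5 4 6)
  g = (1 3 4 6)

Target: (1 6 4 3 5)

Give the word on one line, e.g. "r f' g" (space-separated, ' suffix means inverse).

f g' f g f

  after f: (1 3)(2 5 4 6)
  after g': (2 5 3 6)
  after f: (1 3 2 4 6 5)
  after g: (1 4)(2 6 5 3)
  after f: (1 6 4 3 5)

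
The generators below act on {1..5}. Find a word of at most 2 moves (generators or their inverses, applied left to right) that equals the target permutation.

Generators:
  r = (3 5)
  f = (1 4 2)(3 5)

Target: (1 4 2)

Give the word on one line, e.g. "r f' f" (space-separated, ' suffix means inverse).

  after f': (1 2 4)(3 5)
  after f': (1 4 2)

f' f'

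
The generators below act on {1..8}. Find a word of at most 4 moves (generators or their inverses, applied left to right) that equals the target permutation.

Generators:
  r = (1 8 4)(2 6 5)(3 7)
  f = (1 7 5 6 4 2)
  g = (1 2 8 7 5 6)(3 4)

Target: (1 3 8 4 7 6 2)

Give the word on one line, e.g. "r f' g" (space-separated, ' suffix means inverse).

  after g: (1 2 8 7 5 6)(3 4)
  after r: (1 6 8 3)(2 4 7)
  after f: (1 4 5 6 8 3 7)
  after g': (1 3 8 4 7 6 2)

g r f g'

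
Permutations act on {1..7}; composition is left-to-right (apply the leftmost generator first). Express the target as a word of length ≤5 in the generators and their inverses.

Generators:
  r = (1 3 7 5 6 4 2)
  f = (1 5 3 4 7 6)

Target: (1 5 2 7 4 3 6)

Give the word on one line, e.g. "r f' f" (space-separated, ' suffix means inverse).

  after r: (1 3 7 5 6 4 2)
  after r: (1 7 6 2 3 5 4)
  after r: (1 5 2 7 4 3 6)

r r r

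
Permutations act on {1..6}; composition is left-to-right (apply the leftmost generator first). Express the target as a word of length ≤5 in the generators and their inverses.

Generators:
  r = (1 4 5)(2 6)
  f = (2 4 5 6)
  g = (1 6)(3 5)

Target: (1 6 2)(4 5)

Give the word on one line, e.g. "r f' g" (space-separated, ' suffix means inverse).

r f' r

  after r: (1 4 5)(2 6)
  after f': (1 2 5)
  after r: (1 6 2)(4 5)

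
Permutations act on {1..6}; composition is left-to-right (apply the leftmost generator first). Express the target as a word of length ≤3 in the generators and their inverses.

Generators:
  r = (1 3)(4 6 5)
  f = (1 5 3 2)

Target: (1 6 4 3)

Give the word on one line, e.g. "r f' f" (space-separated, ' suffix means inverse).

f r' f

  after f: (1 5 3 2)
  after r': (1 6 4 5)(2 3)
  after f: (1 6 4 3)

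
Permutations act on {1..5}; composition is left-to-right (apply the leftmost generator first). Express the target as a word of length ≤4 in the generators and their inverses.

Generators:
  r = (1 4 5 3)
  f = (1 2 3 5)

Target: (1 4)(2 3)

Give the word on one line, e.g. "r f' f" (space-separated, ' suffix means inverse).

  after r: (1 4 5 3)
  after f: (1 4)(2 3)

r f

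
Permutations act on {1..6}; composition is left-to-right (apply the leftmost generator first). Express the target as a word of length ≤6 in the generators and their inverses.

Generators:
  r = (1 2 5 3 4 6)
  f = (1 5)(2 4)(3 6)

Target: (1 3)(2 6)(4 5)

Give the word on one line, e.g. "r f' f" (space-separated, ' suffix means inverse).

r f' f' f' r'

  after r: (1 2 5 3 4 6)
  after f': (1 4 3 2)(5 6)
  after f': (1 2 5 3 4 6)
  after f': (1 4 3 2)(5 6)
  after r': (1 3)(2 6)(4 5)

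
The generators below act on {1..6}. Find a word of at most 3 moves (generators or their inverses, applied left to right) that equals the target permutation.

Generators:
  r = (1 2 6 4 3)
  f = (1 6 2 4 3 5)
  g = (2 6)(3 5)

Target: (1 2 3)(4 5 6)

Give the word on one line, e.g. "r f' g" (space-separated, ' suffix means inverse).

f f

  after f: (1 6 2 4 3 5)
  after f: (1 2 3)(4 5 6)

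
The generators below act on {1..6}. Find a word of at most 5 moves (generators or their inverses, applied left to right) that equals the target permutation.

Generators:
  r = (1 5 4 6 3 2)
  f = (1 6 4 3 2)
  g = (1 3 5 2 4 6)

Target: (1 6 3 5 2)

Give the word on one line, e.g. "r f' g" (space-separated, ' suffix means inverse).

  after f': (1 2 3 4 6)
  after g: (1 4)(2 5)(3 6)
  after f: (1 3 4 6 2 5)
  after r': (1 6 3 5 2)

f' g f r'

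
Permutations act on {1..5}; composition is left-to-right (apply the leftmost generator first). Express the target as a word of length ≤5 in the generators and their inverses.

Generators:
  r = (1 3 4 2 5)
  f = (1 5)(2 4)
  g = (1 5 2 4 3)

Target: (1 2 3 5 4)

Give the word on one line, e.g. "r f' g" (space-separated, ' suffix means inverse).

  after r: (1 3 4 2 5)
  after g': (1 4 5 3 2)
  after f': (1 2 5 3 4)
  after f': (1 4 5 3 2)
  after r: (1 2 3 5 4)

r g' f' f' r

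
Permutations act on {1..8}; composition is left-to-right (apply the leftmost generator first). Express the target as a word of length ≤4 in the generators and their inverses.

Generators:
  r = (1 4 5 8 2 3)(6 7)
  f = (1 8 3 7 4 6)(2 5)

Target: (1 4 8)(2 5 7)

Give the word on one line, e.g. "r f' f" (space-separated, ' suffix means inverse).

r f' r f'

  after r: (1 4 5 8 2 3)(6 7)
  after f': (1 7 4 2 8 5)(3 6)
  after r: (1 6)(3 7 5 4)
  after f': (1 4 8)(2 5 7)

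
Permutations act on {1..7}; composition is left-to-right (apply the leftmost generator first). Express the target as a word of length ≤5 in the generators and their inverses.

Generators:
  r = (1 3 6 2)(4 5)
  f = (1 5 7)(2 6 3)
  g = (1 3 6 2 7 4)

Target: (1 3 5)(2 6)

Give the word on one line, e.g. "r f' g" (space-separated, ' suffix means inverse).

  after g: (1 3 6 2 7 4)
  after f: (1 2)(4 5 7)
  after r': (1 6 3)(5 7)
  after f: (1 3 5)(2 6)

g f r' f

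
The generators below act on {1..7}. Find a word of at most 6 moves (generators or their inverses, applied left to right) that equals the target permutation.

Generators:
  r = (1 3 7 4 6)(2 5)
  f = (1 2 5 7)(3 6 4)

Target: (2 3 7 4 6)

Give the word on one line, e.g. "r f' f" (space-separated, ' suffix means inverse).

  after r': (1 6 4 7 3)(2 5)
  after r': (1 4 3 6 7)
  after f': (1 6 5 2)
  after r: (2 3 7 4 6)

r' r' f' r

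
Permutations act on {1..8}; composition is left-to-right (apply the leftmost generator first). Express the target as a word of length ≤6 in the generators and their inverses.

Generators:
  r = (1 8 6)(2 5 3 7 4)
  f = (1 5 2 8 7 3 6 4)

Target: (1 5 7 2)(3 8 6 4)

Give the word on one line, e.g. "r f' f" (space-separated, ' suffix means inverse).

  after f': (1 4 6 3 7 8 2 5)
  after r': (1 7)(4 8)(5 6)
  after f: (1 3 6 2 8)(4 7 5)
  after r': (1 5 7 2)(3 8 6 4)

f' r' f r'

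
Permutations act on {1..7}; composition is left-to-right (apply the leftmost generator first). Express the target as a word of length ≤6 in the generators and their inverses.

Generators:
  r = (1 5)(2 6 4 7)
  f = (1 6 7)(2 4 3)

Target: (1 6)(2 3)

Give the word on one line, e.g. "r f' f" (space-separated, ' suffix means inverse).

f f r r

  after f: (1 6 7)(2 4 3)
  after f: (1 7 6)(2 3 4)
  after r: (1 2 3 7 4 6 5)
  after r: (1 6)(2 3)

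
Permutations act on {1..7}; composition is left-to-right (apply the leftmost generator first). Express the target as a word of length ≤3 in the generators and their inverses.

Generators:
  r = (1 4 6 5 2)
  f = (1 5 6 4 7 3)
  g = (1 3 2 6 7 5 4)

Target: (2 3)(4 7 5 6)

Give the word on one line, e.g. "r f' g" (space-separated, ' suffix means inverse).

r g

  after r: (1 4 6 5 2)
  after g: (2 3)(4 7 5 6)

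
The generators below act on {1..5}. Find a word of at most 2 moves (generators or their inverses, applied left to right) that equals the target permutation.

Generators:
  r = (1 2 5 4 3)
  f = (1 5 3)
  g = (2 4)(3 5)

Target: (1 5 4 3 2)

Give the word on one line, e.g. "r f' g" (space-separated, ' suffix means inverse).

r' g'

  after r': (1 3 4 5 2)
  after g': (1 5 4 3 2)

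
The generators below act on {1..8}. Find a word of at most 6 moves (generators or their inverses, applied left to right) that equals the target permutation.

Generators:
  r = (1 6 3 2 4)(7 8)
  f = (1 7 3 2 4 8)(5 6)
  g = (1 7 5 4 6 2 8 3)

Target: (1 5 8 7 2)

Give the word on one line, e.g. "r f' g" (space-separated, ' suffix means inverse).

  after f: (1 7 3 2 4 8)(5 6)
  after g: (1 5 2 6 4 3 8 7)
  after f': (1 6 2 5 3 4 7 8)
  after f': (1 5 7 4)(2 6 3)
  after r': (1 5 8 7 2)

f g f' f' r'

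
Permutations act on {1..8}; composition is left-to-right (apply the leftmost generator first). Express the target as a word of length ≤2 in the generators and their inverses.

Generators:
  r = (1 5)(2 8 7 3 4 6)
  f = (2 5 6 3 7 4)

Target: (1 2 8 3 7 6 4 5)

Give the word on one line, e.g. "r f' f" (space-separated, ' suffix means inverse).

r f'

  after r: (1 5)(2 8 7 3 4 6)
  after f': (1 2 8 3 7 6 4 5)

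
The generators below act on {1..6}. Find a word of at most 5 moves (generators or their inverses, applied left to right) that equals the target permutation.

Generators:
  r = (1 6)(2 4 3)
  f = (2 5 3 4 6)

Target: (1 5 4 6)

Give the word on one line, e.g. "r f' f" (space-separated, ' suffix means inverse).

  after r: (1 6)(2 4 3)
  after f: (1 2 6)(3 5)
  after f: (1 5 4 6)

r f f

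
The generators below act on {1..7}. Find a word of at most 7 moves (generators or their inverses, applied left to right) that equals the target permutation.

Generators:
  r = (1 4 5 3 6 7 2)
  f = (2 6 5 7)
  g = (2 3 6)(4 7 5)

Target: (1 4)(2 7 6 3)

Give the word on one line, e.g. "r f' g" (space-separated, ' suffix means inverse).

  after r: (1 4 5 3 6 7 2)
  after g: (1 7 3 2)(5 6)
  after f': (1 5 2)(3 7)
  after r': (1 4)(3 6)(5 7)
  after f': (1 4)(2 7 6 3)

r g f' r' f'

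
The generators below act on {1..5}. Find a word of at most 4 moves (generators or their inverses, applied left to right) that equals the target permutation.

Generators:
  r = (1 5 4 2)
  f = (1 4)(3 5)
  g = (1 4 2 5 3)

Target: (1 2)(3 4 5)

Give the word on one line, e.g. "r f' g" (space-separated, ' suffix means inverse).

  after f: (1 4)(3 5)
  after r: (1 2)(3 4 5)

f r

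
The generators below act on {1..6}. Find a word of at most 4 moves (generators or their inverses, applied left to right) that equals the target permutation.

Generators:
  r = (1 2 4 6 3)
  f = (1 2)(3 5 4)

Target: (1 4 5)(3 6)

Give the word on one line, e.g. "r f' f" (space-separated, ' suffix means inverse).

  after f': (1 2)(3 4 5)
  after r: (1 4 5)(3 6)

f' r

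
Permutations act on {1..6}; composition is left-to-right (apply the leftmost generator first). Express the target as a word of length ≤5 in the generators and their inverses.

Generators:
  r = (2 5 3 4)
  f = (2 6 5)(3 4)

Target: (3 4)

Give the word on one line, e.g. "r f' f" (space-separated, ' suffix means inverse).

f' f' f'

  after f': (2 5 6)(3 4)
  after f': (2 6 5)
  after f': (3 4)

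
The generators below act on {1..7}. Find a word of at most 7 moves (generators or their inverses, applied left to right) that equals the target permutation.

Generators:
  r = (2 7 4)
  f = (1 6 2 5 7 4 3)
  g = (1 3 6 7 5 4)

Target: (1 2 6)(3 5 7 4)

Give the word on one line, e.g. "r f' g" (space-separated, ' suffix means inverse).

  after f: (1 6 2 5 7 4 3)
  after g: (1 7)(2 4 6)
  after f': (1 5 2 7 3 4)
  after r': (1 5 4)(3 7)
  after f': (1 2 6)(3 5 7 4)

f g f' r' f'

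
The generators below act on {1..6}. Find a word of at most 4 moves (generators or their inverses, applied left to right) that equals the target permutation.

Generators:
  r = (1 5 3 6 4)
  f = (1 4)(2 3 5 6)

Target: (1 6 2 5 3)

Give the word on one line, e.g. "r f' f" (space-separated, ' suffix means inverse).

f r'

  after f: (1 4)(2 3 5 6)
  after r': (1 6 2 5 3)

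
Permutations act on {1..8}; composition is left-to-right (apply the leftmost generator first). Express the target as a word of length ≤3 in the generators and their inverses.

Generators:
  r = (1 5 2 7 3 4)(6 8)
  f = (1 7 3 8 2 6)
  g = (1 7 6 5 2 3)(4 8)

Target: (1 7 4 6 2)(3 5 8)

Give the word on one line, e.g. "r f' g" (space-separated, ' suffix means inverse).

  after g': (1 3 2 5 6 7)(4 8)
  after r': (1 7 4 6 2)(3 5 8)

g' r'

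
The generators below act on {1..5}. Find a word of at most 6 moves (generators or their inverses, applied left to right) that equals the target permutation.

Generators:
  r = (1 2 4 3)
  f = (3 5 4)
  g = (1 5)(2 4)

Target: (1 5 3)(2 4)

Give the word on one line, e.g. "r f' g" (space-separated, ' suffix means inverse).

  after g': (1 5)(2 4)
  after f: (1 4 2 3 5)
  after r: (1 3 5 2)
  after g': (1 3)(2 5 4)
  after f: (1 5 3)(2 4)

g' f r g' f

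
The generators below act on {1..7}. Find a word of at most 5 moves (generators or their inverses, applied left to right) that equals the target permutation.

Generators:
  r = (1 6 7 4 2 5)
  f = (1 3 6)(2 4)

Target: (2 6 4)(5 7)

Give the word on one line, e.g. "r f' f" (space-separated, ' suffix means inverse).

  after r: (1 6 7 4 2 5)
  after f': (1 3)(2 5 6 7)
  after r: (1 3 6 4 2)(5 7)
  after f: (1 6 2 3)(5 7)
  after f: (2 6 4)(5 7)

r f' r f f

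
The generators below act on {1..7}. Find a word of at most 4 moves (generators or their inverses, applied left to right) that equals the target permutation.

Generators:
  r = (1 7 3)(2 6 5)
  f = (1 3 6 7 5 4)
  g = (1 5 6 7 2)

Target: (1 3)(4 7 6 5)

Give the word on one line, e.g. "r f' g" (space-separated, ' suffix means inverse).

  after r: (1 7 3)(2 6 5)
  after f: (1 5 2 7 6 4)
  after g: (1 6 4 5)
  after f': (1 3)(4 7 6 5)

r f g f'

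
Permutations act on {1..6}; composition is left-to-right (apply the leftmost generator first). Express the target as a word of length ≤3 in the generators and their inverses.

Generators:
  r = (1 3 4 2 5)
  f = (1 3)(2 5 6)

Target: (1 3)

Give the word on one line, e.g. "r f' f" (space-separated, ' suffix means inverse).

f f f

  after f: (1 3)(2 5 6)
  after f: (2 6 5)
  after f: (1 3)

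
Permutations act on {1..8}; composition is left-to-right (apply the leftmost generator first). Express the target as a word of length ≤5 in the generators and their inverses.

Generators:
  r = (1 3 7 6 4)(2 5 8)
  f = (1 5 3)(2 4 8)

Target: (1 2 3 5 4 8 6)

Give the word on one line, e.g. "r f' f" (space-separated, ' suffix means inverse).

  after r: (1 3 7 6 4)(2 5 8)
  after f: (2 3 7 6 8 4 5)
  after r': (1 4 2)(5 8 6)
  after f: (1 8 6 3)(2 5)
  after f: (1 2 3 5 4 8 6)

r f r' f f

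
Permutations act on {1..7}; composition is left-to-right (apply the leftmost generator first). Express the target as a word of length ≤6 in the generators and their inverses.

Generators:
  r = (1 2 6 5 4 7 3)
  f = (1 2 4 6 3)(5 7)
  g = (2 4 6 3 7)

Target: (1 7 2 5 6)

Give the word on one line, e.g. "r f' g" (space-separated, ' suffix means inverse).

r' f' f' r

  after r': (1 3 7 4 5 6 2)
  after f': (1 6)(2 3 5 4 7)
  after f': (1 4 5 2 6 3 7)
  after r: (1 7 2 5 6)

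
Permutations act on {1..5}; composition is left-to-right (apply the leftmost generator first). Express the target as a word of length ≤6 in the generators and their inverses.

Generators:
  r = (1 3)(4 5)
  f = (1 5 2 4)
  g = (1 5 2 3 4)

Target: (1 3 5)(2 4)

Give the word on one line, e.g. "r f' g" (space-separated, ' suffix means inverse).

g f' f' g' f

  after g: (1 5 2 3 4)
  after f': (2 3)
  after f': (1 4 2 3 5)
  after g': (1 3)(4 5)
  after f: (1 3 5)(2 4)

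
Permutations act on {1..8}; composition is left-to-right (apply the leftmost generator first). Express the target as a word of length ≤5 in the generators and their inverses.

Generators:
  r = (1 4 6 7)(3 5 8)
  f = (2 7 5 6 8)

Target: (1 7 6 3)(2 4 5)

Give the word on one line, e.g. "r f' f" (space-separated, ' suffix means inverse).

  after r: (1 4 6 7)(3 5 8)
  after f: (1 4 8 3 6 5 2 7)
  after r: (1 6 8 5 2)(3 7 4)
  after r: (1 7 6 3)(2 4 5)

r f r r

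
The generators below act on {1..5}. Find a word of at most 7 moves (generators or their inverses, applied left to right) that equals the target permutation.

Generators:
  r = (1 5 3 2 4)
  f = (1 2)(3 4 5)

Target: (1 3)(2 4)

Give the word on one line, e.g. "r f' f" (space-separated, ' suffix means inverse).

f r' f f f

  after f: (1 2)(3 4 5)
  after r': (1 3 2 4)
  after f: (1 4 2 5 3)
  after f: (1 5 4)(2 3)
  after f: (1 3)(2 4)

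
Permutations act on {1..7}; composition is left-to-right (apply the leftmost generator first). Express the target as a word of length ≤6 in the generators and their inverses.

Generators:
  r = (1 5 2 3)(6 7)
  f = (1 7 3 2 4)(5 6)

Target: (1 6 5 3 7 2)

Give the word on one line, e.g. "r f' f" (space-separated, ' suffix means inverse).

f' r f f r

  after f': (1 4 2 3 7)(5 6)
  after r: (1 4 3 6 2)(5 7)
  after f: (2 7 6 4)(3 5)
  after f: (1 7 5 2 3 6)
  after r: (1 6 5 3 7 2)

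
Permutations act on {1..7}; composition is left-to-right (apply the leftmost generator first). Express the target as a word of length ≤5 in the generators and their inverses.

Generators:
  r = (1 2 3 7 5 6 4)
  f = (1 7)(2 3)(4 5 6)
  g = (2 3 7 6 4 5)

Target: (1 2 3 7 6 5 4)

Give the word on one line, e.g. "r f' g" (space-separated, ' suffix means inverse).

r f' f'

  after r: (1 2 3 7 5 6 4)
  after f': (1 3)(4 7)
  after f': (1 2 3 7 6 5 4)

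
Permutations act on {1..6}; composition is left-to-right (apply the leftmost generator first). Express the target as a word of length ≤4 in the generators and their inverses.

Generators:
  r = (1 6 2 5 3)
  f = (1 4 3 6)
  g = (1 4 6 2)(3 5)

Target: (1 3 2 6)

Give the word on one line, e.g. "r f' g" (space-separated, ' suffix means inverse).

  after r: (1 6 2 5 3)
  after g': (1 4)(2 3)
  after f: (1 3 2 6)

r g' f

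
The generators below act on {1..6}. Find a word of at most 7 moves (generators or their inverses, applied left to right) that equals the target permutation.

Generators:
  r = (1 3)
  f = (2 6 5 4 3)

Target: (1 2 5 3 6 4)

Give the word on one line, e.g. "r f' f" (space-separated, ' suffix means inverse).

  after f: (2 6 5 4 3)
  after r: (1 3 2 6 5 4)
  after f: (1 2 5 3 6 4)
  after r: (1 2 5)(3 6 4)
  after r: (1 2 5 3 6 4)

f r f r r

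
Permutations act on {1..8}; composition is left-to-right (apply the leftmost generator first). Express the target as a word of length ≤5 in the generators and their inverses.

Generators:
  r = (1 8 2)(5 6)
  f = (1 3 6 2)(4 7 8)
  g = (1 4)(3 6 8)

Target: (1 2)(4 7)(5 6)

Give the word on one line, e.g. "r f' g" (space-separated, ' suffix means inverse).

r' g r' r' f'

  after r': (1 2 8)(5 6)
  after g: (1 2 3 6 5 8 4)
  after r': (1 8 4 2 3 5)
  after r': (2 3 6 5)(4 8)
  after f': (1 2)(4 7)(5 6)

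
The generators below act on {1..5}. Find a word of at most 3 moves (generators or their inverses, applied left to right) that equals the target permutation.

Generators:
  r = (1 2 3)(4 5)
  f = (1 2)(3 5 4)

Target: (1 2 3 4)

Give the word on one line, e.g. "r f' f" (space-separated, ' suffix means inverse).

f' f' r

  after f': (1 2)(3 4 5)
  after f': (3 5 4)
  after r: (1 2 3 4)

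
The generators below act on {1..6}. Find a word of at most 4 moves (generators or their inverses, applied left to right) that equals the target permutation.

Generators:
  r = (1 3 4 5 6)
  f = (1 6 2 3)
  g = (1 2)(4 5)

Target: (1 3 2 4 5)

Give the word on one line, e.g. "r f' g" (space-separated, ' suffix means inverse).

  after f: (1 6 2 3)
  after r: (2 4 5 6)
  after f': (1 3 2 4 5)

f r f'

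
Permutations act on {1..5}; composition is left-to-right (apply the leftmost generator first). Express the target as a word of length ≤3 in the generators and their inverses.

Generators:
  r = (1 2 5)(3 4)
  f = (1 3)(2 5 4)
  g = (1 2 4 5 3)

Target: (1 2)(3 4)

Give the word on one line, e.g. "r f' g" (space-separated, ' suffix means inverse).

r f' g'

  after r: (1 2 5)(3 4)
  after f': (1 4)(3 5)
  after g': (1 2)(3 4)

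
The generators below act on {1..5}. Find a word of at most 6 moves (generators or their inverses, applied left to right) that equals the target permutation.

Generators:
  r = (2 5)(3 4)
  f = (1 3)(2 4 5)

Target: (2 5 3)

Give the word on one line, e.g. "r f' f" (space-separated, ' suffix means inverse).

r' f' f' r'

  after r': (2 5)(3 4)
  after f': (1 3 2 4)
  after f': (3 5 4)
  after r': (2 5 3)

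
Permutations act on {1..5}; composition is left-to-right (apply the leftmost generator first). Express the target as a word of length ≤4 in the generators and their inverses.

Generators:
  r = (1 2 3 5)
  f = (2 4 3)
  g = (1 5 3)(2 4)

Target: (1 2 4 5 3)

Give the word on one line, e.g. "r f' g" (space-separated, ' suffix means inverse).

  after g': (1 3 5)(2 4)
  after f': (1 4 3 5)
  after g': (1 2 4 5 3)

g' f' g'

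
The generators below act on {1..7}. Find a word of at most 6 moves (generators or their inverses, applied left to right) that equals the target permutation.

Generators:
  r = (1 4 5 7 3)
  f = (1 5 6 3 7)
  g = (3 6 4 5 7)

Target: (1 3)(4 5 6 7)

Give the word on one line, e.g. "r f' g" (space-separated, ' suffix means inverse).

f' r' g' g' f

  after f': (1 7 3 6 5)
  after r': (1 5 3 6 4)
  after g': (1 4)(5 7)
  after g': (1 6 3 7 4)
  after f: (1 3)(4 5 6 7)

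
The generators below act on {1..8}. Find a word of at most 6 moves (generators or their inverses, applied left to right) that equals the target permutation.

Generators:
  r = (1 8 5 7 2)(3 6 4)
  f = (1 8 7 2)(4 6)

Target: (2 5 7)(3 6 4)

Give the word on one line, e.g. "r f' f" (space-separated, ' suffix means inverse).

r' r' f f

  after r': (1 2 7 5 8)(3 4 6)
  after r': (1 7 8 2 5)(3 6 4)
  after f: (1 2 5 8)(3 4)
  after f: (2 5 7)(3 6 4)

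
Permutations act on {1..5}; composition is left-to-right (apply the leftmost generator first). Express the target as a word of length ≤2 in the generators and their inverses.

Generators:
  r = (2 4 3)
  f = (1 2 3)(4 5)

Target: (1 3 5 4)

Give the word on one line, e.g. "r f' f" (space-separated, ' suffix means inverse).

  after r': (2 3 4)
  after f': (1 3 5 4)

r' f'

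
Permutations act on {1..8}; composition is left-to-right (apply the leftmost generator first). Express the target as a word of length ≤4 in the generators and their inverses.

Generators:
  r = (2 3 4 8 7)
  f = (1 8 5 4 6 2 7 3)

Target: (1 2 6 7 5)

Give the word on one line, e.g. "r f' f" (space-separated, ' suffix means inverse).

  after f: (1 8 5 4 6 2 7 3)
  after r: (1 7 4 6 3)(5 8)
  after f': (1 2 6 7 5)

f r f'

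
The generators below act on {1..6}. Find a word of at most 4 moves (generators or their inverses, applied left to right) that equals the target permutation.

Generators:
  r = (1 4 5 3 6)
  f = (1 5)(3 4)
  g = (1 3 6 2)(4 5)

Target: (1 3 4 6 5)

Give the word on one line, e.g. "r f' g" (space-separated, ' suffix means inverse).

r' r'

  after r': (1 6 3 5 4)
  after r': (1 3 4 6 5)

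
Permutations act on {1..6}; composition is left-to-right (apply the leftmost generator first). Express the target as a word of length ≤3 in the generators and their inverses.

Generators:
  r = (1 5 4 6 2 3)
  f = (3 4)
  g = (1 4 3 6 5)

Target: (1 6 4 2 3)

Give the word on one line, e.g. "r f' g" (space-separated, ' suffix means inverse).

f g r

  after f: (3 4)
  after g: (1 4 6 5)
  after r: (1 6 4 2 3)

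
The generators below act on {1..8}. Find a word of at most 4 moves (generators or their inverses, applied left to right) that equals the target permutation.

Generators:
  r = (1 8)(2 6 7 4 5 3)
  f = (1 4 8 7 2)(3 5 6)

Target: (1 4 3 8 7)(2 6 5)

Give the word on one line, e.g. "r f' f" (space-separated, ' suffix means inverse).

  after r': (1 8)(2 3 5 4 7 6)
  after r': (2 5 7)(3 4 6)
  after f: (1 4 3 8 7)(2 6 5)

r' r' f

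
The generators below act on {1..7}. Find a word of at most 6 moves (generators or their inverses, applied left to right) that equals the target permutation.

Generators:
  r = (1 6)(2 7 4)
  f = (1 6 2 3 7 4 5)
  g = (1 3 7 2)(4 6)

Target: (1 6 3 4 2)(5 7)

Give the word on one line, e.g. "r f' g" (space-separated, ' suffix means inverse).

  after f': (1 5 4 7 3 2 6)
  after f': (1 4 3 6 5 7 2)
  after r': (1 7 4 3)(2 6 5)
  after f: (1 4 7 5 3 6)
  after g: (1 6 3 4 2)(5 7)

f' f' r' f g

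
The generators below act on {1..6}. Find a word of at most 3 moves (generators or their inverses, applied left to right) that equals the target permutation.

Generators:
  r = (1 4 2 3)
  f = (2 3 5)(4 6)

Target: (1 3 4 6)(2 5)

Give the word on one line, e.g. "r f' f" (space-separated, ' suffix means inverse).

  after f': (2 5 3)(4 6)
  after r': (1 3 4 6)(2 5)

f' r'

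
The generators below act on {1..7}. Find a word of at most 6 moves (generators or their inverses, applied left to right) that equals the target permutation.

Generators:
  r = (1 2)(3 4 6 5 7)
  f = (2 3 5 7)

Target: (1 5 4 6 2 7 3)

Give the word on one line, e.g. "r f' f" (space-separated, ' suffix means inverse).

f' r f' f'

  after f': (2 7 5 3)
  after r: (1 2 3)(4 6 5)
  after f': (1 7 5 4 6 3)
  after f': (1 5 4 6 2 7 3)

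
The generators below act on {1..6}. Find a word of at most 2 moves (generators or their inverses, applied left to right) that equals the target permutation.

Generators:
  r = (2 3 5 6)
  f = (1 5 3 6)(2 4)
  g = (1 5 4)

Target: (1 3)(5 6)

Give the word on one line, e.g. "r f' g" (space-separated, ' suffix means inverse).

f' f'

  after f': (1 6 3 5)(2 4)
  after f': (1 3)(5 6)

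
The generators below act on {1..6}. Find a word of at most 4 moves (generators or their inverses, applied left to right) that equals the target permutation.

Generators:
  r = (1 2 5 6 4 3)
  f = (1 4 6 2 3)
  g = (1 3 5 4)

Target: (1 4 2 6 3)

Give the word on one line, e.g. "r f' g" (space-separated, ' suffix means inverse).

g' f' f' r'

  after g': (1 4 5 3)
  after f': (2 6 4 5)
  after f': (1 3 2 4 5 6)
  after r': (1 4 2 6 3)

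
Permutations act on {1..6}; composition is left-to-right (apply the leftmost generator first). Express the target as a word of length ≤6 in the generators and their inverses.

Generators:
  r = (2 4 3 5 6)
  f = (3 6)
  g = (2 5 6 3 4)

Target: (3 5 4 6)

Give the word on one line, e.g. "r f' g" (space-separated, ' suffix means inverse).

  after r: (2 4 3 5 6)
  after f': (2 4 6)(3 5)
  after g: (3 6 5 4)
  after r: (2 4 5 3)
  after g: (3 5 4 6)

r f' g r g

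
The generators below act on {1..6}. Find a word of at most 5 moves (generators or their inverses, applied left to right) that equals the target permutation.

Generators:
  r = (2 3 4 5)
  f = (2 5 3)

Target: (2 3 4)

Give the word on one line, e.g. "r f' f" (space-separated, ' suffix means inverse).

f' f' r r

  after f': (2 3 5)
  after f': (2 5 3)
  after r: (4 5)
  after r: (2 3 4)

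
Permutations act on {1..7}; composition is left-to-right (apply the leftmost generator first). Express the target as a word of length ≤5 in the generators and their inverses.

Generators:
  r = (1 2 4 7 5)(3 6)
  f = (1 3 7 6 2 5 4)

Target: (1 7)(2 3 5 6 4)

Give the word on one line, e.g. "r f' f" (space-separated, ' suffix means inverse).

  after f: (1 3 7 6 2 5 4)
  after r': (1 6)(2 7 3 4 5)
  after f': (1 7)(2 3 5 6 4)

f r' f'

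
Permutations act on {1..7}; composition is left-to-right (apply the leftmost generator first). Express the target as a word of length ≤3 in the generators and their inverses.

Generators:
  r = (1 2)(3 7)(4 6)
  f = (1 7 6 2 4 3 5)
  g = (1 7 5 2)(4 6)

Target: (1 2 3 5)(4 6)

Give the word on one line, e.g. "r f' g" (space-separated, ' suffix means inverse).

  after r': (1 2)(3 7)(4 6)
  after g: (2 7 3 5)
  after r: (1 2 3 5)(4 6)

r' g r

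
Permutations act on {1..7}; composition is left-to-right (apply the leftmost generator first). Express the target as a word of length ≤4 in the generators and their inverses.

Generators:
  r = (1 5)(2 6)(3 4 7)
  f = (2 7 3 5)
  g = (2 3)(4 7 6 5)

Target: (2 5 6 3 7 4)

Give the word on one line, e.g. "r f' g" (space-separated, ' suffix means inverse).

  after g': (2 3)(4 5 6 7)
  after f: (2 5 6 3 7 4)

g' f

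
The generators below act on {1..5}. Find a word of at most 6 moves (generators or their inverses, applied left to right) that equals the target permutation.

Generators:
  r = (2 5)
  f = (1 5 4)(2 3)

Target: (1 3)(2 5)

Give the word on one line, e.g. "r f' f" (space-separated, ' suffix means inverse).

f r f' r

  after f: (1 5 4)(2 3)
  after r: (1 2 3 5 4)
  after f': (1 3)
  after r: (1 3)(2 5)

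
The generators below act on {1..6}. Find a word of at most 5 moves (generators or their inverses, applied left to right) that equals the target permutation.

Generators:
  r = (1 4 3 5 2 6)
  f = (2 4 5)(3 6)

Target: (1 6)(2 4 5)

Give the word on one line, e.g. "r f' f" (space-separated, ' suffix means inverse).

r' f' r' f' r

  after r': (1 6 2 5 3 4)
  after f': (1 3 2 4)(5 6)
  after r': (1 4 6 3 5 2)
  after f': (1 2)(3 4)
  after r: (1 6)(2 4 5)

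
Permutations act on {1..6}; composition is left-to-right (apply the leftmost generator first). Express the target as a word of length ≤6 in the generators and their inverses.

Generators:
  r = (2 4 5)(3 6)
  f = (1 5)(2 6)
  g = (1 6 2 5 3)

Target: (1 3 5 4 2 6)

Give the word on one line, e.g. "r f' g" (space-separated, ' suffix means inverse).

f' g g r g'

  after f': (1 5)(2 6)
  after g: (1 3)(5 6)
  after g: (2 5)(3 6)
  after r: (4 5)
  after g': (1 3 5 4 2 6)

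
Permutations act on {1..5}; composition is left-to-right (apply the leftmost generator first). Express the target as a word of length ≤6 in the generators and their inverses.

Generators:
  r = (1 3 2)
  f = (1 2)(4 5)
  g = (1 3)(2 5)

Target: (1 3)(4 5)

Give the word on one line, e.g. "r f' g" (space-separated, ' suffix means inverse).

  after f: (1 2)(4 5)
  after g: (1 5 4 2 3)
  after g: (1 2)(4 5)
  after r': (1 3)(4 5)

f g g r'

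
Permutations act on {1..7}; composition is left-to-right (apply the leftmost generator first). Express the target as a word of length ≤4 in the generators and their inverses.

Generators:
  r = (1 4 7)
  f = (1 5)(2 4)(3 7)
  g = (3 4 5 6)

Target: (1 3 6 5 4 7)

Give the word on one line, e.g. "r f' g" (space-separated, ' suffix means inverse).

r g'

  after r: (1 4 7)
  after g': (1 3 6 5 4 7)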